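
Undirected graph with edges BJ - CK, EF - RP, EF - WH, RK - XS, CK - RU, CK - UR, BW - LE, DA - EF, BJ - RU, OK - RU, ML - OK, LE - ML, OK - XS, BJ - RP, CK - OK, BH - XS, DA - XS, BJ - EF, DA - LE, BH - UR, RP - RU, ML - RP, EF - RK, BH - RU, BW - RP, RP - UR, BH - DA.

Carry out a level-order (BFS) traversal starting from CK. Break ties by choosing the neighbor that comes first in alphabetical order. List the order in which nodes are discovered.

CK BJ OK RU UR EF RP ML XS BH DA RK WH BW LE

Visit CK; enqueue BJ, OK, RU, UR → queue [BJ, OK, RU, UR]
Visit BJ; enqueue EF, RP → queue [OK, RU, UR, EF, RP]
Visit OK; enqueue ML, XS → queue [RU, UR, EF, RP, ML, XS]
Visit RU; enqueue BH → queue [UR, EF, RP, ML, XS, BH]
Visit UR → queue [EF, RP, ML, XS, BH]
Visit EF; enqueue DA, RK, WH → queue [RP, ML, XS, BH, DA, RK, WH]
Visit RP; enqueue BW → queue [ML, XS, BH, DA, RK, WH, BW]
Visit ML; enqueue LE → queue [XS, BH, DA, RK, WH, BW, LE]
Visit XS → queue [BH, DA, RK, WH, BW, LE]
Visit BH → queue [DA, RK, WH, BW, LE]
Visit DA → queue [RK, WH, BW, LE]
Visit RK → queue [WH, BW, LE]
Visit WH → queue [BW, LE]
Visit BW → queue [LE]
Visit LE → queue []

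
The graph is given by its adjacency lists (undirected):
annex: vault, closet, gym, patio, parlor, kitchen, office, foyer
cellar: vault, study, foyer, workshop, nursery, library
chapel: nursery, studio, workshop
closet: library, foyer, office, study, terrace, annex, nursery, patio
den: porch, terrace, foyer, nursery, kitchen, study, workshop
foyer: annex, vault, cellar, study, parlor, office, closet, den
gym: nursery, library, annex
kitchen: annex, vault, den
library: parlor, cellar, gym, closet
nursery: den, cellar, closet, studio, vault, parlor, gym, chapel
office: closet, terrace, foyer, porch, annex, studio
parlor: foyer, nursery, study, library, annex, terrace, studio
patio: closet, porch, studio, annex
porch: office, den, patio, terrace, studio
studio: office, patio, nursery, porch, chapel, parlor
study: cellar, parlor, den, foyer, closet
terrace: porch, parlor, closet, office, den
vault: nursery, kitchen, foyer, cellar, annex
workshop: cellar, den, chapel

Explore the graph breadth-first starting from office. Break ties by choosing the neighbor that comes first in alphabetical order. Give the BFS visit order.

office, annex, closet, foyer, porch, studio, terrace, gym, kitchen, parlor, patio, vault, library, nursery, study, cellar, den, chapel, workshop

Visit office; enqueue annex, closet, foyer, porch, studio, terrace → queue [annex, closet, foyer, porch, studio, terrace]
Visit annex; enqueue gym, kitchen, parlor, patio, vault → queue [closet, foyer, porch, studio, terrace, gym, kitchen, parlor, patio, vault]
Visit closet; enqueue library, nursery, study → queue [foyer, porch, studio, terrace, gym, kitchen, parlor, patio, vault, library, nursery, study]
Visit foyer; enqueue cellar, den → queue [porch, studio, terrace, gym, kitchen, parlor, patio, vault, library, nursery, study, cellar, den]
Visit porch → queue [studio, terrace, gym, kitchen, parlor, patio, vault, library, nursery, study, cellar, den]
Visit studio; enqueue chapel → queue [terrace, gym, kitchen, parlor, patio, vault, library, nursery, study, cellar, den, chapel]
Visit terrace → queue [gym, kitchen, parlor, patio, vault, library, nursery, study, cellar, den, chapel]
Visit gym → queue [kitchen, parlor, patio, vault, library, nursery, study, cellar, den, chapel]
Visit kitchen → queue [parlor, patio, vault, library, nursery, study, cellar, den, chapel]
Visit parlor → queue [patio, vault, library, nursery, study, cellar, den, chapel]
Visit patio → queue [vault, library, nursery, study, cellar, den, chapel]
Visit vault → queue [library, nursery, study, cellar, den, chapel]
Visit library → queue [nursery, study, cellar, den, chapel]
Visit nursery → queue [study, cellar, den, chapel]
Visit study → queue [cellar, den, chapel]
Visit cellar; enqueue workshop → queue [den, chapel, workshop]
Visit den → queue [chapel, workshop]
Visit chapel → queue [workshop]
Visit workshop → queue []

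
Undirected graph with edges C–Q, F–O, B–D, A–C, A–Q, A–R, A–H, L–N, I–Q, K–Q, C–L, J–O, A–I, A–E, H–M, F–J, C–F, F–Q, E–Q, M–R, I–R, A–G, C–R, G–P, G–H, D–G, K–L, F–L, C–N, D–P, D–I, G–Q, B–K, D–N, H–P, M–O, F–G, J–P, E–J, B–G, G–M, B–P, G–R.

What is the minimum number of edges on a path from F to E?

2

Level 0: F
Level 1: C, G, J, L, O, Q
Level 2: A, B, D, E, H, I, K, M, N, P, R
E first appears at level 2.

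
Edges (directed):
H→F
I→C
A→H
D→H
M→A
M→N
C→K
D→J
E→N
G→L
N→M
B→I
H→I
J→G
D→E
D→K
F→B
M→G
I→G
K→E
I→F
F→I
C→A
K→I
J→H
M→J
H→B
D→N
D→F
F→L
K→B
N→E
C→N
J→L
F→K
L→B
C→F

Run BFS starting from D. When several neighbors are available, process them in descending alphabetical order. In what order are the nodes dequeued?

D, N, K, J, H, F, E, M, I, B, L, G, A, C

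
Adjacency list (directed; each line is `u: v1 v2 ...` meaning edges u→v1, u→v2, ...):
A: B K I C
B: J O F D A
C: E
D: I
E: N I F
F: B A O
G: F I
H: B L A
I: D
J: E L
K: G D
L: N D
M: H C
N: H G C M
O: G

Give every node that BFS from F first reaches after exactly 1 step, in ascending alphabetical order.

A, B, O

Level 0: F
Level 1: A, B, O
Level 2: C, D, G, I, J, K
Level 3: E, L
Level 4: N
Level 5: H, M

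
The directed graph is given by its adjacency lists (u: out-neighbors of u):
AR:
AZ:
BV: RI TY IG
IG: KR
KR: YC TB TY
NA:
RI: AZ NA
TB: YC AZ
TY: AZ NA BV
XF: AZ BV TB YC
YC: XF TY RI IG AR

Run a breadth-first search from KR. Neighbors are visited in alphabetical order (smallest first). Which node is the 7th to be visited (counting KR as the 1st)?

NA

Visit KR; enqueue TB, TY, YC → queue [TB, TY, YC]
Visit TB; enqueue AZ → queue [TY, YC, AZ]
Visit TY; enqueue BV, NA → queue [YC, AZ, BV, NA]
Visit YC; enqueue AR, IG, RI, XF → queue [AZ, BV, NA, AR, IG, RI, XF]
Visit AZ → queue [BV, NA, AR, IG, RI, XF]
Visit BV → queue [NA, AR, IG, RI, XF]
Visit NA → queue [AR, IG, RI, XF]
Visit AR → queue [IG, RI, XF]
Visit IG → queue [RI, XF]
Visit RI → queue [XF]
Visit XF → queue []

Visit order: KR, TB, TY, YC, AZ, BV, NA, AR, IG, RI, XF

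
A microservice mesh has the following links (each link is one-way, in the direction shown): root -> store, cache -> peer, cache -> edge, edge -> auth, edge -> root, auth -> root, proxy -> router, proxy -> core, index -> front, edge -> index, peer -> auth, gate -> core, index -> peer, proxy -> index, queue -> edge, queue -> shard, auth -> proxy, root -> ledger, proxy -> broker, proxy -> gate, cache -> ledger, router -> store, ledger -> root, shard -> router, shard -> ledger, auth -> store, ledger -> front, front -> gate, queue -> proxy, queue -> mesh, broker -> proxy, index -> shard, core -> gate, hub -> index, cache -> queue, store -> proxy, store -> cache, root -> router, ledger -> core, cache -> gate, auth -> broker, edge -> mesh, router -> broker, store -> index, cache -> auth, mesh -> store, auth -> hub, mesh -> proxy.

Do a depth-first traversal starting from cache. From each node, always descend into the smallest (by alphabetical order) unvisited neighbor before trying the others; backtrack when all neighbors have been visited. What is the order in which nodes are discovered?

Visit cache
cache → auth
auth → broker
broker → proxy
proxy → core
core → gate
proxy → index
index → front
index → peer
index → shard
shard → ledger
ledger → root
root → router
router → store
auth → hub
cache → edge
edge → mesh
cache → queue

cache, auth, broker, proxy, core, gate, index, front, peer, shard, ledger, root, router, store, hub, edge, mesh, queue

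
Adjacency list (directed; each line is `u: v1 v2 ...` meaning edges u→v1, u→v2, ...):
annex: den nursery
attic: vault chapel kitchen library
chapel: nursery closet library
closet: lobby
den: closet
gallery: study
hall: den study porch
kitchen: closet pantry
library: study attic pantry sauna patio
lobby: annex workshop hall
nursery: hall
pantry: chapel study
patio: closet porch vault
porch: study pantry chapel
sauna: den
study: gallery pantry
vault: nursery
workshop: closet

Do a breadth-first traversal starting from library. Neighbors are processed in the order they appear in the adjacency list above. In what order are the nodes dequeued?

Visit library; enqueue study, attic, pantry, sauna, patio → queue [study, attic, pantry, sauna, patio]
Visit study; enqueue gallery → queue [attic, pantry, sauna, patio, gallery]
Visit attic; enqueue vault, chapel, kitchen → queue [pantry, sauna, patio, gallery, vault, chapel, kitchen]
Visit pantry → queue [sauna, patio, gallery, vault, chapel, kitchen]
Visit sauna; enqueue den → queue [patio, gallery, vault, chapel, kitchen, den]
Visit patio; enqueue closet, porch → queue [gallery, vault, chapel, kitchen, den, closet, porch]
Visit gallery → queue [vault, chapel, kitchen, den, closet, porch]
Visit vault; enqueue nursery → queue [chapel, kitchen, den, closet, porch, nursery]
Visit chapel → queue [kitchen, den, closet, porch, nursery]
Visit kitchen → queue [den, closet, porch, nursery]
Visit den → queue [closet, porch, nursery]
Visit closet; enqueue lobby → queue [porch, nursery, lobby]
Visit porch → queue [nursery, lobby]
Visit nursery; enqueue hall → queue [lobby, hall]
Visit lobby; enqueue annex, workshop → queue [hall, annex, workshop]
Visit hall → queue [annex, workshop]
Visit annex → queue [workshop]
Visit workshop → queue []

library study attic pantry sauna patio gallery vault chapel kitchen den closet porch nursery lobby hall annex workshop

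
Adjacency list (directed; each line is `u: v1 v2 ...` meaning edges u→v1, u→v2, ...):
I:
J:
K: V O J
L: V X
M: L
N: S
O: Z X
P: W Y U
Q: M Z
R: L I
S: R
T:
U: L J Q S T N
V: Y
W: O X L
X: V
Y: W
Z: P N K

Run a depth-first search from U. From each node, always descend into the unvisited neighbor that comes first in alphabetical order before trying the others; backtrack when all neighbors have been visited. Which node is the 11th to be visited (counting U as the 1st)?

N

Visit U
U → J
U → L
L → V
V → Y
Y → W
W → O
O → X
O → Z
Z → K
Z → N
N → S
S → R
R → I
Z → P
U → Q
Q → M
U → T

Visit order: U, J, L, V, Y, W, O, X, Z, K, N, S, R, I, P, Q, M, T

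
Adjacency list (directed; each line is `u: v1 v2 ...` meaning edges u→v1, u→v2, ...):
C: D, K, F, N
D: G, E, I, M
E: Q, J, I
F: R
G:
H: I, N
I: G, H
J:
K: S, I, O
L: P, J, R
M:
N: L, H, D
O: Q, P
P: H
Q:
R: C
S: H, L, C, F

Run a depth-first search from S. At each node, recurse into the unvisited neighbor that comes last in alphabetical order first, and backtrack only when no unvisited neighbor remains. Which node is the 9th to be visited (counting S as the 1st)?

D

Visit S
S → L
L → R
R → C
C → N
N → H
H → I
I → G
N → D
D → M
D → E
E → Q
E → J
C → K
K → O
O → P
C → F

Visit order: S, L, R, C, N, H, I, G, D, M, E, Q, J, K, O, P, F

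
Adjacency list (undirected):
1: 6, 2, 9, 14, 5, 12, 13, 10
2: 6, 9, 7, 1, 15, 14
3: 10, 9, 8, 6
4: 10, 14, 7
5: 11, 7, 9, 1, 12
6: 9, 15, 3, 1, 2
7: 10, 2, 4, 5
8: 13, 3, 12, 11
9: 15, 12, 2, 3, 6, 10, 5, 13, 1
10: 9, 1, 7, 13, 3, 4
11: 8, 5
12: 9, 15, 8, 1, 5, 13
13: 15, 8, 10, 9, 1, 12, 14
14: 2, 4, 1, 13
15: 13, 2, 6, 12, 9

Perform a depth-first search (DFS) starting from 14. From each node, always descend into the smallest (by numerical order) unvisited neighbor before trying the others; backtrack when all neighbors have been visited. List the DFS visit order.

14 -> 1 -> 2 -> 6 -> 3 -> 8 -> 11 -> 5 -> 7 -> 4 -> 10 -> 9 -> 12 -> 13 -> 15

Visit 14
14 → 1
1 → 2
2 → 6
6 → 3
3 → 8
8 → 11
11 → 5
5 → 7
7 → 4
4 → 10
10 → 9
9 → 12
12 → 13
13 → 15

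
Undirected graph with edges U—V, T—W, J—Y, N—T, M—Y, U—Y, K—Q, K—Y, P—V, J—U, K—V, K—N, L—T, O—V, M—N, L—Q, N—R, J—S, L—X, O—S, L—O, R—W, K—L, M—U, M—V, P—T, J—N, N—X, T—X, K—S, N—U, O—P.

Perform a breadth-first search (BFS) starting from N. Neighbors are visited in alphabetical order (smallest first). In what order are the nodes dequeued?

Visit N; enqueue J, K, M, R, T, U, X → queue [J, K, M, R, T, U, X]
Visit J; enqueue S, Y → queue [K, M, R, T, U, X, S, Y]
Visit K; enqueue L, Q, V → queue [M, R, T, U, X, S, Y, L, Q, V]
Visit M → queue [R, T, U, X, S, Y, L, Q, V]
Visit R; enqueue W → queue [T, U, X, S, Y, L, Q, V, W]
Visit T; enqueue P → queue [U, X, S, Y, L, Q, V, W, P]
Visit U → queue [X, S, Y, L, Q, V, W, P]
Visit X → queue [S, Y, L, Q, V, W, P]
Visit S; enqueue O → queue [Y, L, Q, V, W, P, O]
Visit Y → queue [L, Q, V, W, P, O]
Visit L → queue [Q, V, W, P, O]
Visit Q → queue [V, W, P, O]
Visit V → queue [W, P, O]
Visit W → queue [P, O]
Visit P → queue [O]
Visit O → queue []

N → J → K → M → R → T → U → X → S → Y → L → Q → V → W → P → O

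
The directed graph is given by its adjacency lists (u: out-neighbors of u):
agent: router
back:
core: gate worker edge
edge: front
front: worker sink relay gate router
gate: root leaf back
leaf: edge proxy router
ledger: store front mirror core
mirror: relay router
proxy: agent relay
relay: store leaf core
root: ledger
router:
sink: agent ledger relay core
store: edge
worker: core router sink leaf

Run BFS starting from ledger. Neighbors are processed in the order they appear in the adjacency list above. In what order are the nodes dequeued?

ledger store front mirror core edge worker sink relay gate router leaf agent root back proxy

Visit ledger; enqueue store, front, mirror, core → queue [store, front, mirror, core]
Visit store; enqueue edge → queue [front, mirror, core, edge]
Visit front; enqueue worker, sink, relay, gate, router → queue [mirror, core, edge, worker, sink, relay, gate, router]
Visit mirror → queue [core, edge, worker, sink, relay, gate, router]
Visit core → queue [edge, worker, sink, relay, gate, router]
Visit edge → queue [worker, sink, relay, gate, router]
Visit worker; enqueue leaf → queue [sink, relay, gate, router, leaf]
Visit sink; enqueue agent → queue [relay, gate, router, leaf, agent]
Visit relay → queue [gate, router, leaf, agent]
Visit gate; enqueue root, back → queue [router, leaf, agent, root, back]
Visit router → queue [leaf, agent, root, back]
Visit leaf; enqueue proxy → queue [agent, root, back, proxy]
Visit agent → queue [root, back, proxy]
Visit root → queue [back, proxy]
Visit back → queue [proxy]
Visit proxy → queue []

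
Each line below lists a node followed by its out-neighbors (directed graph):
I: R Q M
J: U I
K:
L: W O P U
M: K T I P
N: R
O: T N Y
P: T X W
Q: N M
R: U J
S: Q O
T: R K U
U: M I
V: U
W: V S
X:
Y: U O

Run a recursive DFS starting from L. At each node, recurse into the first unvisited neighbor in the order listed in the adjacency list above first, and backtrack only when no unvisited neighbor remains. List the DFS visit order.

L, W, V, U, M, K, T, R, J, I, Q, N, P, X, S, O, Y

Visit L
L → W
W → V
V → U
U → M
M → K
M → T
T → R
R → J
J → I
I → Q
Q → N
M → P
P → X
W → S
S → O
O → Y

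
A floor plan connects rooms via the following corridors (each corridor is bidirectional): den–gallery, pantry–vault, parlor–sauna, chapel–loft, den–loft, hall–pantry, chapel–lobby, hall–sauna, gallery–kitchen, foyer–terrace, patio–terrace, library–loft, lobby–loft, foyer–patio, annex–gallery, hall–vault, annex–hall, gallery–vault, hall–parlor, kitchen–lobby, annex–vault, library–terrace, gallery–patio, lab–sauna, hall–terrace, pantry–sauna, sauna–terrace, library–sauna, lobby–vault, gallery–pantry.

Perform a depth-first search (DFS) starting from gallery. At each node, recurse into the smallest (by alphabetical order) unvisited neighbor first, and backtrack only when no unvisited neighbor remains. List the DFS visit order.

Visit gallery
gallery → annex
annex → hall
hall → pantry
pantry → sauna
sauna → lab
sauna → library
library → loft
loft → chapel
chapel → lobby
lobby → kitchen
lobby → vault
loft → den
library → terrace
terrace → foyer
foyer → patio
sauna → parlor

gallery → annex → hall → pantry → sauna → lab → library → loft → chapel → lobby → kitchen → vault → den → terrace → foyer → patio → parlor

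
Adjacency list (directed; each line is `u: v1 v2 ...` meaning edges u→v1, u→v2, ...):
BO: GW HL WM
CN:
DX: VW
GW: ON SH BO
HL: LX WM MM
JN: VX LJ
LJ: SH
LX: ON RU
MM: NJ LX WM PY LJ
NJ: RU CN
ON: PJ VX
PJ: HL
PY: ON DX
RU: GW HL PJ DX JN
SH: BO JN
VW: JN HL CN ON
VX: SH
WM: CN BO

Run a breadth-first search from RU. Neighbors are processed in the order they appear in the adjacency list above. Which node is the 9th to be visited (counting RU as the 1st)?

Visit RU; enqueue GW, HL, PJ, DX, JN → queue [GW, HL, PJ, DX, JN]
Visit GW; enqueue ON, SH, BO → queue [HL, PJ, DX, JN, ON, SH, BO]
Visit HL; enqueue LX, WM, MM → queue [PJ, DX, JN, ON, SH, BO, LX, WM, MM]
Visit PJ → queue [DX, JN, ON, SH, BO, LX, WM, MM]
Visit DX; enqueue VW → queue [JN, ON, SH, BO, LX, WM, MM, VW]
Visit JN; enqueue VX, LJ → queue [ON, SH, BO, LX, WM, MM, VW, VX, LJ]
Visit ON → queue [SH, BO, LX, WM, MM, VW, VX, LJ]
Visit SH → queue [BO, LX, WM, MM, VW, VX, LJ]
Visit BO → queue [LX, WM, MM, VW, VX, LJ]
Visit LX → queue [WM, MM, VW, VX, LJ]
Visit WM; enqueue CN → queue [MM, VW, VX, LJ, CN]
Visit MM; enqueue NJ, PY → queue [VW, VX, LJ, CN, NJ, PY]
Visit VW → queue [VX, LJ, CN, NJ, PY]
Visit VX → queue [LJ, CN, NJ, PY]
Visit LJ → queue [CN, NJ, PY]
Visit CN → queue [NJ, PY]
Visit NJ → queue [PY]
Visit PY → queue []

Visit order: RU, GW, HL, PJ, DX, JN, ON, SH, BO, LX, WM, MM, VW, VX, LJ, CN, NJ, PY

BO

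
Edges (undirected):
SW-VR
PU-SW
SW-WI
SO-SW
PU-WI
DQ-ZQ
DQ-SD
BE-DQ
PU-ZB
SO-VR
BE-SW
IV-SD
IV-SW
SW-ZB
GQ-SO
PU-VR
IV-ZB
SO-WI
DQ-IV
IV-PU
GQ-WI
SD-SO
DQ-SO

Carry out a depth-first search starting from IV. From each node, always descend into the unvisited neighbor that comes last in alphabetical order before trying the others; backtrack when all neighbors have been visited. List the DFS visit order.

IV, ZB, SW, WI, SO, VR, PU, SD, DQ, ZQ, BE, GQ

Visit IV
IV → ZB
ZB → SW
SW → WI
WI → SO
SO → VR
VR → PU
SO → SD
SD → DQ
DQ → ZQ
DQ → BE
SO → GQ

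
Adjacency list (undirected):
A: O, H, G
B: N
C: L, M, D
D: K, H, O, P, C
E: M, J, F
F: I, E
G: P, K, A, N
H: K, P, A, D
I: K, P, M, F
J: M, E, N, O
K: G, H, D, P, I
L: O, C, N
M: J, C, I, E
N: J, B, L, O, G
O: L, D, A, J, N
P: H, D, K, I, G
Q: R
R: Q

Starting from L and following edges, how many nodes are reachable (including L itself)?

16

BFS from L visits: L, C, N, O, D, M, B, G, J, A, H, K, P, E, I, F
Reachable nodes: 16 of 18 total.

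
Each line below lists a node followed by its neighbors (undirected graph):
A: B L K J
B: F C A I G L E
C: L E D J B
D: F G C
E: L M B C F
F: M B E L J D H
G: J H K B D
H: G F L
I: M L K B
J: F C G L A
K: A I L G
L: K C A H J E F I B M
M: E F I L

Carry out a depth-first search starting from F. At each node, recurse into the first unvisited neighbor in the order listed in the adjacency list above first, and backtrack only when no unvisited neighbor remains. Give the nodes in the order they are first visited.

F → M → E → L → K → A → B → C → D → G → J → H → I

Visit F
F → M
M → E
E → L
L → K
K → A
A → B
B → C
C → D
D → G
G → J
G → H
B → I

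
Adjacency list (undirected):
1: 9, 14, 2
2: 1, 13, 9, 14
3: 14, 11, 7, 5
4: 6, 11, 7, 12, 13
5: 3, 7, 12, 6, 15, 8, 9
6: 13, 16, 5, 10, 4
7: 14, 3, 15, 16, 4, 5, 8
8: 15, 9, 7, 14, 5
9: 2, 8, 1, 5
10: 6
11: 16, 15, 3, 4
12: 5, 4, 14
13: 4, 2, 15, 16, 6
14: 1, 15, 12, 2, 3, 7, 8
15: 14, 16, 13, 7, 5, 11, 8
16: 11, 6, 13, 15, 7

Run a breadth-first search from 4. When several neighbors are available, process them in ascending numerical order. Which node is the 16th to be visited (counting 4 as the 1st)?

Visit 4; enqueue 6, 7, 11, 12, 13 → queue [6, 7, 11, 12, 13]
Visit 6; enqueue 5, 10, 16 → queue [7, 11, 12, 13, 5, 10, 16]
Visit 7; enqueue 3, 8, 14, 15 → queue [11, 12, 13, 5, 10, 16, 3, 8, 14, 15]
Visit 11 → queue [12, 13, 5, 10, 16, 3, 8, 14, 15]
Visit 12 → queue [13, 5, 10, 16, 3, 8, 14, 15]
Visit 13; enqueue 2 → queue [5, 10, 16, 3, 8, 14, 15, 2]
Visit 5; enqueue 9 → queue [10, 16, 3, 8, 14, 15, 2, 9]
Visit 10 → queue [16, 3, 8, 14, 15, 2, 9]
Visit 16 → queue [3, 8, 14, 15, 2, 9]
Visit 3 → queue [8, 14, 15, 2, 9]
Visit 8 → queue [14, 15, 2, 9]
Visit 14; enqueue 1 → queue [15, 2, 9, 1]
Visit 15 → queue [2, 9, 1]
Visit 2 → queue [9, 1]
Visit 9 → queue [1]
Visit 1 → queue []

Visit order: 4, 6, 7, 11, 12, 13, 5, 10, 16, 3, 8, 14, 15, 2, 9, 1

1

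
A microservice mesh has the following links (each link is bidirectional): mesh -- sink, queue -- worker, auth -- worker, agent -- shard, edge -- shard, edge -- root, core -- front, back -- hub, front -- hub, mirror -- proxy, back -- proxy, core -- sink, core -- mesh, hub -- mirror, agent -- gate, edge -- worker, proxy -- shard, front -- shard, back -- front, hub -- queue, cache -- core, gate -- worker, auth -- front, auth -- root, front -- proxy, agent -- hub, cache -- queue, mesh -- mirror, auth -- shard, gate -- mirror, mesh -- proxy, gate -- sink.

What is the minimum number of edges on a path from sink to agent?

Level 0: sink
Level 1: core, gate, mesh
Level 2: agent, cache, front, mirror, proxy, worker
Level 3: auth, back, edge, hub, queue, shard
Level 4: root
agent first appears at level 2.

2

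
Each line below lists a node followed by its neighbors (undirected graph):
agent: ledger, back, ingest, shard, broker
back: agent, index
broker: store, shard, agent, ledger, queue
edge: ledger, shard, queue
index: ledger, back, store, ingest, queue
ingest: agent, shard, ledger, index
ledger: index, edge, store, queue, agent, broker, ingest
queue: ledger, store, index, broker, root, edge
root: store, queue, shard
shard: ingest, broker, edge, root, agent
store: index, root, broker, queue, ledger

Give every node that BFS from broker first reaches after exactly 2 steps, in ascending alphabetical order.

Level 0: broker
Level 1: agent, ledger, queue, shard, store
Level 2: back, edge, index, ingest, root

back, edge, index, ingest, root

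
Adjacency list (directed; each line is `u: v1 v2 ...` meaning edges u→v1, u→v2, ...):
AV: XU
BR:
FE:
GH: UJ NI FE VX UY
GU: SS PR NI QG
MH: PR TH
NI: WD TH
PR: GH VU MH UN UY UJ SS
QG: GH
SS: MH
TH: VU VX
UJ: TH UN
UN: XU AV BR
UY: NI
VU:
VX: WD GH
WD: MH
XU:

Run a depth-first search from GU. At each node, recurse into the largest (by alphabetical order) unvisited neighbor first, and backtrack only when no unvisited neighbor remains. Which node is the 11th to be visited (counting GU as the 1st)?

Visit GU
GU → SS
SS → MH
MH → TH
TH → VX
VX → WD
VX → GH
GH → UY
UY → NI
GH → UJ
UJ → UN
UN → XU
UN → BR
UN → AV
GH → FE
TH → VU
MH → PR
GU → QG

Visit order: GU, SS, MH, TH, VX, WD, GH, UY, NI, UJ, UN, XU, BR, AV, FE, VU, PR, QG

UN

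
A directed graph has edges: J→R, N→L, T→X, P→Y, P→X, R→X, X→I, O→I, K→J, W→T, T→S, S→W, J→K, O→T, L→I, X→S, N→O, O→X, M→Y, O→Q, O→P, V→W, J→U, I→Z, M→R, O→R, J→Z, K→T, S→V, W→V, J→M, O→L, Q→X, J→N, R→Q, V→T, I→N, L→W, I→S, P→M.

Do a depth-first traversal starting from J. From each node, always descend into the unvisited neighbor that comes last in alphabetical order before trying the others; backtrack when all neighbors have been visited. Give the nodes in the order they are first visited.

J, Z, U, R, X, S, W, V, T, I, N, O, Q, P, Y, M, L, K

Visit J
J → Z
J → U
J → R
R → X
X → S
S → W
W → V
V → T
X → I
I → N
N → O
O → Q
O → P
P → Y
P → M
O → L
J → K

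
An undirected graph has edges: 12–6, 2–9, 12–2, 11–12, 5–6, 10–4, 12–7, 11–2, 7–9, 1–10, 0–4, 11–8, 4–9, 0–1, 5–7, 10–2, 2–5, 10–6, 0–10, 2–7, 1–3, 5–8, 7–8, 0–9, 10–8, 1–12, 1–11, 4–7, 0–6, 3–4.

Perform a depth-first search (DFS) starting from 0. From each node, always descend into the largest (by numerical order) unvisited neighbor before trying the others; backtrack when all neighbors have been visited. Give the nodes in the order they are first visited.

Visit 0
0 → 10
10 → 8
8 → 11
11 → 12
12 → 7
7 → 9
9 → 4
4 → 3
3 → 1
9 → 2
2 → 5
5 → 6

0 → 10 → 8 → 11 → 12 → 7 → 9 → 4 → 3 → 1 → 2 → 5 → 6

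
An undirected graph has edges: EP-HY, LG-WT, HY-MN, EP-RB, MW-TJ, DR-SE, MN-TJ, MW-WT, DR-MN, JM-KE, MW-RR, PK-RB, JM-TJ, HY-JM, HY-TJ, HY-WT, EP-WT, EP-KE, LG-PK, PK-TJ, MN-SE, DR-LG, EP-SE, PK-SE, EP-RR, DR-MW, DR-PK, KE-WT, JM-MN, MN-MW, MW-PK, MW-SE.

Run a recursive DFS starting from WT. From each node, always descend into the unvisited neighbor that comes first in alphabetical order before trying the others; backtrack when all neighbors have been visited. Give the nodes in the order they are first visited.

Visit WT
WT → EP
EP → HY
HY → JM
JM → KE
JM → MN
MN → DR
DR → LG
LG → PK
PK → MW
MW → RR
MW → SE
MW → TJ
PK → RB

WT, EP, HY, JM, KE, MN, DR, LG, PK, MW, RR, SE, TJ, RB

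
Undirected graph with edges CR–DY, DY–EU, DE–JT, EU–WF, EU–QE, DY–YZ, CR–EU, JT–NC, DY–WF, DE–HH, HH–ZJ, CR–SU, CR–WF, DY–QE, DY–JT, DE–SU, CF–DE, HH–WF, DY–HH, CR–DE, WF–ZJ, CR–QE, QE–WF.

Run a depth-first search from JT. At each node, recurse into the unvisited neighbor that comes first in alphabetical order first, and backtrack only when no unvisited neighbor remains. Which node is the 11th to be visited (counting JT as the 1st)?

YZ

Visit JT
JT → DE
DE → CF
DE → CR
CR → DY
DY → EU
EU → QE
QE → WF
WF → HH
HH → ZJ
DY → YZ
CR → SU
JT → NC

Visit order: JT, DE, CF, CR, DY, EU, QE, WF, HH, ZJ, YZ, SU, NC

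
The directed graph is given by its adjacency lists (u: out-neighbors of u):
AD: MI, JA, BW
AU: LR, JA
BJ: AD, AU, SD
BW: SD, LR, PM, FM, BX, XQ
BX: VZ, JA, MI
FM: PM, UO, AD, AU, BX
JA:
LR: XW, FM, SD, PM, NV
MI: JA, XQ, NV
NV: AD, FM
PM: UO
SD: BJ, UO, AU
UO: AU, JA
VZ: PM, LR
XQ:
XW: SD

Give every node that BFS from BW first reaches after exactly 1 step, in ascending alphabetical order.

BX, FM, LR, PM, SD, XQ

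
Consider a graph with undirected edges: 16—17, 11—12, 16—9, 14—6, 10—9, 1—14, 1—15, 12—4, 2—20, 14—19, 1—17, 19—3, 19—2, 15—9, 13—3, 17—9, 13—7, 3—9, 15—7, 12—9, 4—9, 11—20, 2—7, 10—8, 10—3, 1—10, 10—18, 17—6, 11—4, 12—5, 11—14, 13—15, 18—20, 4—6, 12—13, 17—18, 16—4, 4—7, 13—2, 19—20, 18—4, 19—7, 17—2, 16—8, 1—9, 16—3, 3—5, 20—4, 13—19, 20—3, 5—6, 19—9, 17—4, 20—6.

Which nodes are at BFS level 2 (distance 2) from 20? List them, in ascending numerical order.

5, 7, 9, 10, 12, 13, 14, 16, 17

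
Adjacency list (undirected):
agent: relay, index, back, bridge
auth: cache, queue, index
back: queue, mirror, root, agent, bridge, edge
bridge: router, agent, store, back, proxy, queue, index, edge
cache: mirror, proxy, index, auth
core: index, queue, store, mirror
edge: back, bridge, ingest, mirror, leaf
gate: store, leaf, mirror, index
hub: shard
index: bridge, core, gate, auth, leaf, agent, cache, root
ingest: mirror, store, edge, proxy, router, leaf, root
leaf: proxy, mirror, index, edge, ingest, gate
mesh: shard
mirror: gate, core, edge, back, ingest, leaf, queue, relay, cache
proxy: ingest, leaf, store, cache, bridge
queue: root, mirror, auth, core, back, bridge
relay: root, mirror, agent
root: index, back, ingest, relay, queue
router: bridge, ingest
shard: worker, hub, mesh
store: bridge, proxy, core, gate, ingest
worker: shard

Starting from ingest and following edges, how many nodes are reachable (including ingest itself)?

BFS from ingest visits: ingest, store, router, root, proxy, mirror, leaf, edge, gate, core, bridge, relay, queue, index, back, cache, agent, auth
Reachable nodes: 18 of 22 total.

18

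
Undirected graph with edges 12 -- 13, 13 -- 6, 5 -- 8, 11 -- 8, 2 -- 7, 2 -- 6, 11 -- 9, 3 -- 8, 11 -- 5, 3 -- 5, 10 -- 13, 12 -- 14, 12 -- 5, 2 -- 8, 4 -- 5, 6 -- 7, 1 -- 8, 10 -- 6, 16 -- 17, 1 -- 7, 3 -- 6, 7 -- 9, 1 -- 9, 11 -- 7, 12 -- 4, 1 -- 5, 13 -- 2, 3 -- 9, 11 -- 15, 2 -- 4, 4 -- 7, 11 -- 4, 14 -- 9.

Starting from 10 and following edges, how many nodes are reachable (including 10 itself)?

15

BFS from 10 visits: 10, 6, 13, 2, 3, 7, 12, 4, 8, 5, 9, 1, 11, 14, 15
Reachable nodes: 15 of 17 total.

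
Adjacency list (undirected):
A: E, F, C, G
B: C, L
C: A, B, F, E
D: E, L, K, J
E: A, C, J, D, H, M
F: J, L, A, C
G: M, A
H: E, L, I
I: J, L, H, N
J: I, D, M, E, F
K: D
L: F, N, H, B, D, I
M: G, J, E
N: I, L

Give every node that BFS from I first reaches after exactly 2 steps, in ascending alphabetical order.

Level 0: I
Level 1: H, J, L, N
Level 2: B, D, E, F, M
Level 3: A, C, G, K

B, D, E, F, M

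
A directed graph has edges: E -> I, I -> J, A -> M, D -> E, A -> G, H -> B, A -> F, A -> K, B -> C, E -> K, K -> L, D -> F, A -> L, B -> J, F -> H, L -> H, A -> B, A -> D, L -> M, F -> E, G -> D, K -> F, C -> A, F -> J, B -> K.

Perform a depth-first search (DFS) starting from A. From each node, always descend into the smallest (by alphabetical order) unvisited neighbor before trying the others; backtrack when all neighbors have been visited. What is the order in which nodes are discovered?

Visit A
A → B
B → C
B → J
B → K
K → F
F → E
E → I
F → H
K → L
L → M
A → D
A → G

A, B, C, J, K, F, E, I, H, L, M, D, G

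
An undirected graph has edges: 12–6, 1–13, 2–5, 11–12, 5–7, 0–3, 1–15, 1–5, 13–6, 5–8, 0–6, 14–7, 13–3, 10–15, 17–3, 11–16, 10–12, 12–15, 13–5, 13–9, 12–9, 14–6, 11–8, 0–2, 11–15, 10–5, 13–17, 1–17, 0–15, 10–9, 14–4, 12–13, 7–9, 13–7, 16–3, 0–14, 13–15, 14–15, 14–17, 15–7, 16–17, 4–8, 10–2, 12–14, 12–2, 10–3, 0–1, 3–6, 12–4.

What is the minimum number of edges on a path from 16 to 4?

Level 0: 16
Level 1: 3, 11, 17
Level 2: 0, 1, 6, 8, 10, 12, 13, 14, 15
Level 3: 2, 4, 5, 7, 9
4 first appears at level 3.

3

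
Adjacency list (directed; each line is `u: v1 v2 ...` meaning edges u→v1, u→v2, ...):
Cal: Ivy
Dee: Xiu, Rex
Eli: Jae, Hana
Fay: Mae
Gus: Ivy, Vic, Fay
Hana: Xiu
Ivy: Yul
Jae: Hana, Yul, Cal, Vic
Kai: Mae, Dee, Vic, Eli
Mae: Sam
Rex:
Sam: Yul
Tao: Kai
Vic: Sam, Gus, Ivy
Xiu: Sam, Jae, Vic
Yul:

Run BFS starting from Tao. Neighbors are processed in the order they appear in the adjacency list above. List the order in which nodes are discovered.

Tao, Kai, Mae, Dee, Vic, Eli, Sam, Xiu, Rex, Gus, Ivy, Jae, Hana, Yul, Fay, Cal

Visit Tao; enqueue Kai → queue [Kai]
Visit Kai; enqueue Mae, Dee, Vic, Eli → queue [Mae, Dee, Vic, Eli]
Visit Mae; enqueue Sam → queue [Dee, Vic, Eli, Sam]
Visit Dee; enqueue Xiu, Rex → queue [Vic, Eli, Sam, Xiu, Rex]
Visit Vic; enqueue Gus, Ivy → queue [Eli, Sam, Xiu, Rex, Gus, Ivy]
Visit Eli; enqueue Jae, Hana → queue [Sam, Xiu, Rex, Gus, Ivy, Jae, Hana]
Visit Sam; enqueue Yul → queue [Xiu, Rex, Gus, Ivy, Jae, Hana, Yul]
Visit Xiu → queue [Rex, Gus, Ivy, Jae, Hana, Yul]
Visit Rex → queue [Gus, Ivy, Jae, Hana, Yul]
Visit Gus; enqueue Fay → queue [Ivy, Jae, Hana, Yul, Fay]
Visit Ivy → queue [Jae, Hana, Yul, Fay]
Visit Jae; enqueue Cal → queue [Hana, Yul, Fay, Cal]
Visit Hana → queue [Yul, Fay, Cal]
Visit Yul → queue [Fay, Cal]
Visit Fay → queue [Cal]
Visit Cal → queue []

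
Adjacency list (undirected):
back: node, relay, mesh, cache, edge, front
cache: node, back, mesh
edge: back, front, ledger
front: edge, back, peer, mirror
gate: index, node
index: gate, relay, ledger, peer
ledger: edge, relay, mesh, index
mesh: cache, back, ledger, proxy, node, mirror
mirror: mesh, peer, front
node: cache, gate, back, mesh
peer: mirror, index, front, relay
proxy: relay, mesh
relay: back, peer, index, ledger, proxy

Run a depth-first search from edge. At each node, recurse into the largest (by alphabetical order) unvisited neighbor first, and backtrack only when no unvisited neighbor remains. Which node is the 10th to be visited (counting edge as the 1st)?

Visit edge
edge → ledger
ledger → relay
relay → proxy
proxy → mesh
mesh → node
node → gate
gate → index
index → peer
peer → mirror
mirror → front
front → back
back → cache

Visit order: edge, ledger, relay, proxy, mesh, node, gate, index, peer, mirror, front, back, cache

mirror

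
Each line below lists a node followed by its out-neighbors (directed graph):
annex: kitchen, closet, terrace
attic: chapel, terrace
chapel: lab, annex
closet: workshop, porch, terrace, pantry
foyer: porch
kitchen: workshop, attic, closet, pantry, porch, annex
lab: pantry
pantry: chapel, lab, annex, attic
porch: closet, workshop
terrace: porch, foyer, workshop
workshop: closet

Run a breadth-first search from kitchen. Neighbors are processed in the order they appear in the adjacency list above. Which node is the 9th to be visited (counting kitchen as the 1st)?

Visit kitchen; enqueue workshop, attic, closet, pantry, porch, annex → queue [workshop, attic, closet, pantry, porch, annex]
Visit workshop → queue [attic, closet, pantry, porch, annex]
Visit attic; enqueue chapel, terrace → queue [closet, pantry, porch, annex, chapel, terrace]
Visit closet → queue [pantry, porch, annex, chapel, terrace]
Visit pantry; enqueue lab → queue [porch, annex, chapel, terrace, lab]
Visit porch → queue [annex, chapel, terrace, lab]
Visit annex → queue [chapel, terrace, lab]
Visit chapel → queue [terrace, lab]
Visit terrace; enqueue foyer → queue [lab, foyer]
Visit lab → queue [foyer]
Visit foyer → queue []

Visit order: kitchen, workshop, attic, closet, pantry, porch, annex, chapel, terrace, lab, foyer

terrace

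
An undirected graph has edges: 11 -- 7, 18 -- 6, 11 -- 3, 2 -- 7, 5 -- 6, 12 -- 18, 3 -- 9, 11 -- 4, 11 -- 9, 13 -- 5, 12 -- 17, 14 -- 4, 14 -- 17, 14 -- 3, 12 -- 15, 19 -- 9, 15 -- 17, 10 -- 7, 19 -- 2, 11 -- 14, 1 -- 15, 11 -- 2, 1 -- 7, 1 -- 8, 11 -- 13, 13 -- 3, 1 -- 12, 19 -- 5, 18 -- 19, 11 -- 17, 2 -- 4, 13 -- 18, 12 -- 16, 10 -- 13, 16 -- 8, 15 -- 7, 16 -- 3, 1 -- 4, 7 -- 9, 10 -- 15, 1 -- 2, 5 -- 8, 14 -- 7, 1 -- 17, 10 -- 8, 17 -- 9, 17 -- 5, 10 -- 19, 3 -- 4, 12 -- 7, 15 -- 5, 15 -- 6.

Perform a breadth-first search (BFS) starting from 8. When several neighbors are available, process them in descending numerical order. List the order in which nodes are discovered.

Visit 8; enqueue 16, 10, 5, 1 → queue [16, 10, 5, 1]
Visit 16; enqueue 12, 3 → queue [10, 5, 1, 12, 3]
Visit 10; enqueue 19, 15, 13, 7 → queue [5, 1, 12, 3, 19, 15, 13, 7]
Visit 5; enqueue 17, 6 → queue [1, 12, 3, 19, 15, 13, 7, 17, 6]
Visit 1; enqueue 4, 2 → queue [12, 3, 19, 15, 13, 7, 17, 6, 4, 2]
Visit 12; enqueue 18 → queue [3, 19, 15, 13, 7, 17, 6, 4, 2, 18]
Visit 3; enqueue 14, 11, 9 → queue [19, 15, 13, 7, 17, 6, 4, 2, 18, 14, 11, 9]
Visit 19 → queue [15, 13, 7, 17, 6, 4, 2, 18, 14, 11, 9]
Visit 15 → queue [13, 7, 17, 6, 4, 2, 18, 14, 11, 9]
Visit 13 → queue [7, 17, 6, 4, 2, 18, 14, 11, 9]
Visit 7 → queue [17, 6, 4, 2, 18, 14, 11, 9]
Visit 17 → queue [6, 4, 2, 18, 14, 11, 9]
Visit 6 → queue [4, 2, 18, 14, 11, 9]
Visit 4 → queue [2, 18, 14, 11, 9]
Visit 2 → queue [18, 14, 11, 9]
Visit 18 → queue [14, 11, 9]
Visit 14 → queue [11, 9]
Visit 11 → queue [9]
Visit 9 → queue []

8 → 16 → 10 → 5 → 1 → 12 → 3 → 19 → 15 → 13 → 7 → 17 → 6 → 4 → 2 → 18 → 14 → 11 → 9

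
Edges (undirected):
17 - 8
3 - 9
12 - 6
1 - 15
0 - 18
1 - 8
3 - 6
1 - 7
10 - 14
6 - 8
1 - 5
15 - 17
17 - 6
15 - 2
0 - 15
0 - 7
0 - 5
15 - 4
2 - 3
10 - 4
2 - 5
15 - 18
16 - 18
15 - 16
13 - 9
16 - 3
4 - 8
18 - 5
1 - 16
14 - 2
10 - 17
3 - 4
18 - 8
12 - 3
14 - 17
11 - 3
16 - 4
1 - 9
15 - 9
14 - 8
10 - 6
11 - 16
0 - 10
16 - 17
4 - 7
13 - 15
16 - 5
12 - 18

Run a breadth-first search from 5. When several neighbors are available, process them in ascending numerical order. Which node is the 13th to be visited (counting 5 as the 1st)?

Visit 5; enqueue 0, 1, 2, 16, 18 → queue [0, 1, 2, 16, 18]
Visit 0; enqueue 7, 10, 15 → queue [1, 2, 16, 18, 7, 10, 15]
Visit 1; enqueue 8, 9 → queue [2, 16, 18, 7, 10, 15, 8, 9]
Visit 2; enqueue 3, 14 → queue [16, 18, 7, 10, 15, 8, 9, 3, 14]
Visit 16; enqueue 4, 11, 17 → queue [18, 7, 10, 15, 8, 9, 3, 14, 4, 11, 17]
Visit 18; enqueue 12 → queue [7, 10, 15, 8, 9, 3, 14, 4, 11, 17, 12]
Visit 7 → queue [10, 15, 8, 9, 3, 14, 4, 11, 17, 12]
Visit 10; enqueue 6 → queue [15, 8, 9, 3, 14, 4, 11, 17, 12, 6]
Visit 15; enqueue 13 → queue [8, 9, 3, 14, 4, 11, 17, 12, 6, 13]
Visit 8 → queue [9, 3, 14, 4, 11, 17, 12, 6, 13]
Visit 9 → queue [3, 14, 4, 11, 17, 12, 6, 13]
Visit 3 → queue [14, 4, 11, 17, 12, 6, 13]
Visit 14 → queue [4, 11, 17, 12, 6, 13]
Visit 4 → queue [11, 17, 12, 6, 13]
Visit 11 → queue [17, 12, 6, 13]
Visit 17 → queue [12, 6, 13]
Visit 12 → queue [6, 13]
Visit 6 → queue [13]
Visit 13 → queue []

Visit order: 5, 0, 1, 2, 16, 18, 7, 10, 15, 8, 9, 3, 14, 4, 11, 17, 12, 6, 13

14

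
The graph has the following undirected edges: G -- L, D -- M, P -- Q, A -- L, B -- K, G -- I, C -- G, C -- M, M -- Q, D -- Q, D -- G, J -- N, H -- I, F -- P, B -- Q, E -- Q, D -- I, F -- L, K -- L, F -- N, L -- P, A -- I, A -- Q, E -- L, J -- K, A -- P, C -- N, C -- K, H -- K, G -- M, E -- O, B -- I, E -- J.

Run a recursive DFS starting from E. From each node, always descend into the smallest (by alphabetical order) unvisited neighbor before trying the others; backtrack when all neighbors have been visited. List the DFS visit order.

Visit E
E → J
J → K
K → B
B → I
I → A
A → L
L → F
F → N
N → C
C → G
G → D
D → M
M → Q
Q → P
I → H
E → O

E, J, K, B, I, A, L, F, N, C, G, D, M, Q, P, H, O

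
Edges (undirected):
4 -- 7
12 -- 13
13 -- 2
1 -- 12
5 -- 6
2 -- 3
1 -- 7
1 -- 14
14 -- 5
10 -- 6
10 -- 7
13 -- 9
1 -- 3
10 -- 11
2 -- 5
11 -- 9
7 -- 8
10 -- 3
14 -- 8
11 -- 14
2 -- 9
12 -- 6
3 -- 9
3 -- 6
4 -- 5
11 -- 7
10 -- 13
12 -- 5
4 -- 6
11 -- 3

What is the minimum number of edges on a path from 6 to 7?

Level 0: 6
Level 1: 3, 4, 5, 10, 12
Level 2: 1, 2, 7, 9, 11, 13, 14
Level 3: 8
7 first appears at level 2.

2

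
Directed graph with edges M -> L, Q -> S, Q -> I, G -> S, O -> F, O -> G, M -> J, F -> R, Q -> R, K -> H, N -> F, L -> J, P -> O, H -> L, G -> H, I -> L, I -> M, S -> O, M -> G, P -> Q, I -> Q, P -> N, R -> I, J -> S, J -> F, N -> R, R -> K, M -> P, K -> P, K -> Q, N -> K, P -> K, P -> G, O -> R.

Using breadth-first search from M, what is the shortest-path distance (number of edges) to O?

2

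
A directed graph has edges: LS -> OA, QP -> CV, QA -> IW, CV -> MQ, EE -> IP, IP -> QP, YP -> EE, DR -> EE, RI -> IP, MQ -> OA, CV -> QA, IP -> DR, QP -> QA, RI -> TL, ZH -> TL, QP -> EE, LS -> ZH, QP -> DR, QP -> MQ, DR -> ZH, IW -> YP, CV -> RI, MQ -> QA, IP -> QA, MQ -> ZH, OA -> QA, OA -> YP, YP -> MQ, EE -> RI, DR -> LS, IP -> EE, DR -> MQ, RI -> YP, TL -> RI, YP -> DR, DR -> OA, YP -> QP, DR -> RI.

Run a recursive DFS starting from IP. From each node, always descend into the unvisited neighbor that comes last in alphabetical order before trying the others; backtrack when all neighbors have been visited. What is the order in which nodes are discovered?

IP QP QA IW YP MQ ZH TL RI OA EE DR LS CV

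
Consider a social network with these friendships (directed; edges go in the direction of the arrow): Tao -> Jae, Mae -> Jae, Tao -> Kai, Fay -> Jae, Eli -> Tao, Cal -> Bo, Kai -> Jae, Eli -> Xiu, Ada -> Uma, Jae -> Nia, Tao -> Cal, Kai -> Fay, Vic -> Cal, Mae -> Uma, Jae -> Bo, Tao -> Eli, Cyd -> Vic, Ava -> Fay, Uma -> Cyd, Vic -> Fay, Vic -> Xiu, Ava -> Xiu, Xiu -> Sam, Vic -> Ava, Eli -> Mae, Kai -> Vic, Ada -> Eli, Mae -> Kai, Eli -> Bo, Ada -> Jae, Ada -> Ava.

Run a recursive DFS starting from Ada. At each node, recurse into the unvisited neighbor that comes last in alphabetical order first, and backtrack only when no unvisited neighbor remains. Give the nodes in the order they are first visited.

Ada, Uma, Cyd, Vic, Xiu, Sam, Fay, Jae, Nia, Bo, Cal, Ava, Eli, Tao, Kai, Mae

Visit Ada
Ada → Uma
Uma → Cyd
Cyd → Vic
Vic → Xiu
Xiu → Sam
Vic → Fay
Fay → Jae
Jae → Nia
Jae → Bo
Vic → Cal
Vic → Ava
Ada → Eli
Eli → Tao
Tao → Kai
Eli → Mae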